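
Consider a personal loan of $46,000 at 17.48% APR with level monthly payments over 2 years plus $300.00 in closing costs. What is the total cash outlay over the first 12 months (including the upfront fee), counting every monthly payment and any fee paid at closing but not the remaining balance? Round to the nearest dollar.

$27,720

At 17.48% the monthly rate is 0.0145667, so the payment is 46,000 × 0.0145667 / (1 − 1.0145667^−24) = $2,284.97.
Total outlay = 12 × $2,284.97 + $300.00 = $27,719.64.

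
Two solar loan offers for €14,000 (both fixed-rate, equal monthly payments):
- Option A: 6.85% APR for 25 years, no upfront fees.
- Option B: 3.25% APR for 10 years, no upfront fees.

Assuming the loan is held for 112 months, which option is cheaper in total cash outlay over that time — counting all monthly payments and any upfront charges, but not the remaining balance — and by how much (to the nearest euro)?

Option A: monthly rate = 6.85%/12 = 0.0057083; payment = 14,000 × 0.0057083 / (1 − (1+0.0057083)^−300) = €97.61.
Option B: monthly rate = 3.25%/12 = 0.0027083; payment = 14,000 × 0.0027083 / (1 − (1+0.0027083)^−120) = €136.81.
Over 112 months: Option A costs 112 × €97.61 = €10,932.32; Option B costs 112 × €136.81 = €15,322.72.
Option A is cheaper by €15,322.72 − €10,932.32 = €4,390.40.

Option A by €4,390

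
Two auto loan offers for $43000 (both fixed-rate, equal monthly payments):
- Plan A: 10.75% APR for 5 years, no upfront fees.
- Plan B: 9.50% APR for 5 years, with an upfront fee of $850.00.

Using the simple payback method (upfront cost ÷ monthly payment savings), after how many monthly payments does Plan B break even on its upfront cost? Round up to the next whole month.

Plan A: at 10.75% the monthly rate is 0.0089583, so the payment is 43,000 × 0.0089583 / (1 − 1.0089583^−60) = $929.57.
Plan B: at 9.50% the monthly rate is 0.0079167, so the payment is 43,000 × 0.0079167 / (1 − 1.0079167^−60) = $903.08.
Monthly savings = $929.57 − $903.08 = $26.49.
Break-even = $850.00 / $26.49 = 32.09 → 33 months.

33 months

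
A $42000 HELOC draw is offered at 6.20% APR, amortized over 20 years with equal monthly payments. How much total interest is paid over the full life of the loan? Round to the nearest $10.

At 6.20% the monthly rate is 0.0051667, so the payment is 42,000 × 0.0051667 / (1 − 1.0051667^−240) = $305.77.
Total paid = 240 × $305.77 = $73,384.80; interest = $73,384.80 − $42,000 = $31,384.80.

$31,380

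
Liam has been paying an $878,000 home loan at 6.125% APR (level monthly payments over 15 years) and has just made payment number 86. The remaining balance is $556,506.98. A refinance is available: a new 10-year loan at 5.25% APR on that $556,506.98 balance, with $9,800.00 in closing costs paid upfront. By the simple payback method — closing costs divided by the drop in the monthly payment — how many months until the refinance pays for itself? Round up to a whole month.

Current payment = 878,000 × 6.125%/12 / (1 − (1+0.0051042)^−180) = $7,468.49.
Refinanced payment = 556,506.98 × 0.0043750 / (1 − (1+0.0043750)^−120) = $5,970.86.
Monthly savings = $7,468.49 − $5,970.86 = $1,497.63.
Break-even = $9,800.00 / $1,497.63 = 6.54 → 7 months.

7 months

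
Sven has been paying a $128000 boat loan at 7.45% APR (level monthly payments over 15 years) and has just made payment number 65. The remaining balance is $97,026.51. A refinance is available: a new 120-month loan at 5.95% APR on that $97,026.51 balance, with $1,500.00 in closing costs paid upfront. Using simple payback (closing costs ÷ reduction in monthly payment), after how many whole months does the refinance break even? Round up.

Current payment = 128,000 × 7.45%/12 / (1 − (1+0.0062083)^−180) = $1,182.94.
Refinanced payment = 97,026.51 × 0.0049583 / (1 − (1+0.0049583)^−120) = $1,074.76.
Monthly savings = $1,182.94 − $1,074.76 = $108.18.
Break-even = $1,500.00 / $108.18 = 13.87 → 14 months.

14 months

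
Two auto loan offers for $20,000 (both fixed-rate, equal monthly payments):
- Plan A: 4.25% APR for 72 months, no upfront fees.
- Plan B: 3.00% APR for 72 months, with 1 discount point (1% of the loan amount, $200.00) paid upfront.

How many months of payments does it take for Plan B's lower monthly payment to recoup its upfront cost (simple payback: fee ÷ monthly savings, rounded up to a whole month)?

18 months

Plan A: at 4.25% the monthly rate is 0.0035417, so the payment is 20,000 × 0.0035417 / (1 − 1.0035417^−72) = $315.19.
Plan B: at 3.00% the monthly rate is 0.0025000, so the payment is 20,000 × 0.0025000 / (1 − 1.0025000^−72) = $303.87.
Monthly savings = $315.19 − $303.87 = $11.32.
Break-even = $200.00 / $11.32 = 17.67 → 18 months.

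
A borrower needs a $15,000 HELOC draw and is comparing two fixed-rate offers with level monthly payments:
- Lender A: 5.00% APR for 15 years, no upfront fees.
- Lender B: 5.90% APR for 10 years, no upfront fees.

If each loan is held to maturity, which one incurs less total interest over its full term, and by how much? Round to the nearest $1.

Lender B by $1,458

Lender A: at 5.00% the monthly rate is 0.0041667, so the payment is 15,000 × 0.0041667 / (1 − 1.0041667^−180) = $118.62.
Total interest on Lender A = 180 × $118.62 − $15,000 = $6,351.60.
Lender B: monthly rate = 5.9%/12 = 0.0049167; payment = 15,000 × 0.0049167 / (1 − (1+0.0049167)^−120) = $165.78.
Total interest on Lender B = 120 × $165.78 − $15,000 = $4,893.60.
Lender B is lower by $1,458.00.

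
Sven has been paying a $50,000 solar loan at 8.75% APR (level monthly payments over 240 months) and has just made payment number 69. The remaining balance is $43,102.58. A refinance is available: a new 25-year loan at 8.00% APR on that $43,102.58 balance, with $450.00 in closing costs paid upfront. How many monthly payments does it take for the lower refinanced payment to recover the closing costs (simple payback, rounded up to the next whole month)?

Current payment = 50,000 × 8.75%/12 / (1 − (1+0.0072917)^−240) = $441.86.
Refinanced payment = 43,102.58 × 0.0066667 / (1 − (1+0.0066667)^−300) = $332.67.
Monthly savings = $441.86 − $332.67 = $109.19.
Break-even = $450.00 / $109.19 = 4.12 → 5 months.

5 months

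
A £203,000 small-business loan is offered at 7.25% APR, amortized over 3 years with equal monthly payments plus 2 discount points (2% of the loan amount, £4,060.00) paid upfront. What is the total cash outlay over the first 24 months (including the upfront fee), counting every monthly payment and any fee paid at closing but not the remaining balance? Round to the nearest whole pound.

At 7.25% the monthly rate is 0.0060417, so the payment is 203,000 × 0.0060417 / (1 − 1.0060417^−36) = £6,291.28.
Total outlay = 24 × £6,291.28 + £4,060.00 = £155,050.72.

£155,051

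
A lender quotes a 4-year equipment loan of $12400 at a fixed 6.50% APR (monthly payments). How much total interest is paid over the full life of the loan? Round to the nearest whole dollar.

$1,715

At 6.50% the monthly rate is 0.0054167, so the payment is 12,400 × 0.0054167 / (1 − 1.0054167^−48) = $294.07.
Total paid = 48 × $294.07 = $14,115.36; interest = $14,115.36 − $12,400 = $1,715.36.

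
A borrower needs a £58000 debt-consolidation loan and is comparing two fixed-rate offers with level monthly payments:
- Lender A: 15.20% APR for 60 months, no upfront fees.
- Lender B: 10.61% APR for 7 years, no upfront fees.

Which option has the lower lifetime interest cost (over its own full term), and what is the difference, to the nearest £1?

Lender B by £730

Lender A: at 15.20% the monthly rate is 0.0126667, so the payment is 58,000 × 0.0126667 / (1 − 1.0126667^−60) = £1,385.91.
Total interest on Lender A = 60 × £1,385.91 − £58,000 = £25,154.60.
Lender B: at 10.61% the monthly rate is 0.0088417, so the payment is 58,000 × 0.0088417 / (1 − 1.0088417^−84) = £981.25.
Total interest on Lender B = 84 × £981.25 − £58,000 = £24,425.00.
Lender B is lower by £729.60.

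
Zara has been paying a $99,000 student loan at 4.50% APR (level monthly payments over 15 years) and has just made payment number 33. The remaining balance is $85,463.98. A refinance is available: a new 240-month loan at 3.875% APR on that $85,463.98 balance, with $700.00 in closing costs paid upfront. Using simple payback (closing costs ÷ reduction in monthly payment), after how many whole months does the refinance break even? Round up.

Current payment = 99,000 × 4.5%/12 / (1 − (1+0.0037500)^−180) = $757.34.
Refinanced payment = 85,463.98 × 0.0032292 / (1 − (1+0.0032292)^−240) = $512.28.
Monthly savings = $757.34 − $512.28 = $245.06.
Break-even = $700.00 / $245.06 = 2.86 → 3 months.

3 months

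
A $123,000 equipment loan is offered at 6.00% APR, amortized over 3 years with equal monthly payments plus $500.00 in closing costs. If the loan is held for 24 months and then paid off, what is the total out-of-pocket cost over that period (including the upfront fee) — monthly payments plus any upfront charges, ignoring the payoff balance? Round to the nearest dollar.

At 6.00% the monthly rate is 0.0050000, so the payment is 123,000 × 0.0050000 / (1 − 1.0050000^−36) = $3,741.90.
Total outlay = 24 × $3,741.90 + $500.00 = $90,305.60.

$90,306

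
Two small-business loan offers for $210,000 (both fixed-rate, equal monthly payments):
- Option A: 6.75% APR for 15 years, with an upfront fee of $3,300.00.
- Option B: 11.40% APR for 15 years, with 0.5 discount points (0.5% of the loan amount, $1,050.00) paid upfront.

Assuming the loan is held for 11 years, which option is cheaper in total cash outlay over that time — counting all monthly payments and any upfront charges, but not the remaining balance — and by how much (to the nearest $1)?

Option A by $74,515

Option A: at 6.75% the monthly rate is 0.0056250, so the payment is 210,000 × 0.0056250 / (1 − 1.0056250^−180) = $1,858.31.
Option B: at 11.40% the monthly rate is 0.0095000, so the payment is 210,000 × 0.0095000 / (1 − 1.0095000^−180) = $2,439.86.
Over 132 months: Option A costs 132 × $1,858.31 + $3,300.00 = $248,596.92; Option B costs 132 × $2,439.86 + $1,050.00 = $323,111.52.
Option A is cheaper by $323,111.52 − $248,596.92 = $74,514.60.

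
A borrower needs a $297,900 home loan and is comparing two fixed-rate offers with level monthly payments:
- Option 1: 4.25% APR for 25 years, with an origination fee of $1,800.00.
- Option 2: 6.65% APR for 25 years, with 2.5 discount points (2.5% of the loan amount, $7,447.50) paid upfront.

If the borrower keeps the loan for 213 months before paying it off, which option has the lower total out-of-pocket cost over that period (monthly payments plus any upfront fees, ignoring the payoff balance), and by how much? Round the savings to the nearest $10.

Option 1 by $96,300

Option 1: monthly rate = 4.25%/12 = 0.0035417; payment = 297,900 × 0.0035417 / (1 − (1+0.0035417)^−300) = $1,613.84.
Option 2: monthly rate = 6.65%/12 = 0.0055417; payment = 297,900 × 0.0055417 / (1 − (1+0.0055417)^−300) = $2,039.45.
Over 213 months: Option 1 costs 213 × $1,613.84 + $1,800.00 = $345,547.92; Option 2 costs 213 × $2,039.45 + $7,447.50 = $441,850.35.
Option 1 is cheaper by $441,850.35 − $345,547.92 = $96,302.43.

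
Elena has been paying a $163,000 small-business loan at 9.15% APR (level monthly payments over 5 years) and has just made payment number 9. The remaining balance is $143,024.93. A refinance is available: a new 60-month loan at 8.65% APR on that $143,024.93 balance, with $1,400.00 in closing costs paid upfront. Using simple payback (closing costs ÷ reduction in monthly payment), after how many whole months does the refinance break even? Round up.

Current payment = 163,000 × 9.15%/12 / (1 − (1+0.0076250)^−60) = $3,395.49.
Refinanced payment = 143,024.93 × 0.0072083 / (1 − (1+0.0072083)^−60) = $2,944.73.
Monthly savings = $3,395.49 − $2,944.73 = $450.76.
Break-even = $1,400.00 / $450.76 = 3.11 → 4 months.

4 months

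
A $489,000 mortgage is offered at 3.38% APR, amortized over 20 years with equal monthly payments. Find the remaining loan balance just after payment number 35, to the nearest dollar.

$436,529

With monthly rate i = 3.38%/12 = 0.0028167, the balance after k of n payments is P · [(1+i)^n − (1+i)^k] / [(1+i)^n − 1].
(1+0.0028167)^240 = 1.96413069 and (1+0.0028167)^35 = 1.10345344, so the balance is 489,000 × (1.96413069 − 1.10345344) / (1.96413069 − 1) = $436,529.17.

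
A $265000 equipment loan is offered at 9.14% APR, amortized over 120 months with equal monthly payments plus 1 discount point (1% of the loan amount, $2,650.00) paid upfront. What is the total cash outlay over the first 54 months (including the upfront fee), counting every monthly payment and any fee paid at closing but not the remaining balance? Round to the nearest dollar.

$185,009

At 9.14% the monthly rate is 0.0076167, so the payment is 265,000 × 0.0076167 / (1 − 1.0076167^−120) = $3,377.02.
Total outlay = 54 × $3,377.02 + $2,650.00 = $185,009.08.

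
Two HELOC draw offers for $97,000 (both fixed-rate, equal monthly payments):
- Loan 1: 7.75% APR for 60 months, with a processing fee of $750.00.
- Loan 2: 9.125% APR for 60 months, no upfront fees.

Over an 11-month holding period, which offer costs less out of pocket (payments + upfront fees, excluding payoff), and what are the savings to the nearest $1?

Loan 2 by $44

Loan 1: at 7.75% the monthly rate is 0.0064583, so the payment is 97,000 × 0.0064583 / (1 − 1.0064583^−60) = $1,955.23.
Loan 2: at 9.125% the monthly rate is 0.0076042, so the payment is 97,000 × 0.0076042 / (1 − 1.0076042^−60) = $2,019.45.
Over 11 months: Loan 1 costs 11 × $1,955.23 + $750.00 = $22,257.53; Loan 2 costs 11 × $2,019.45 = $22,213.95.
Loan 2 is cheaper by $22,257.53 − $22,213.95 = $43.58.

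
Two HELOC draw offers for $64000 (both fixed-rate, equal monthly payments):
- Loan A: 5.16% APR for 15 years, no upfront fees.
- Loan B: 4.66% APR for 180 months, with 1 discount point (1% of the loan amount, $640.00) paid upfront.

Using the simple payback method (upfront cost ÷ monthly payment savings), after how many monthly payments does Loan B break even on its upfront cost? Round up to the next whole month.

39 months

Loan A: at 5.16% the monthly rate is 0.0043000, so the payment is 64,000 × 0.0043000 / (1 − 1.0043000^−180) = $511.46.
Loan B: monthly rate = 4.66%/12 = 0.0038833; payment = 64,000 × 0.0038833 / (1 − (1+0.0038833)^−180) = $494.85.
Monthly savings = $511.46 − $494.85 = $16.61.
Break-even = $640.00 / $16.61 = 38.53 → 39 months.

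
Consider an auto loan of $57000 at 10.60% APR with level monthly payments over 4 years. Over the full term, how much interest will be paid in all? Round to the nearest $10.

$13,180

Monthly rate = 10.6%/12 = 0.0088333; payment = 57,000 × 0.0088333 / (1 − (1+0.0088333)^−48) = $1,462.15.
Total paid = 48 × $1,462.15 = $70,183.20; interest = $70,183.20 − $57,000 = $13,183.20.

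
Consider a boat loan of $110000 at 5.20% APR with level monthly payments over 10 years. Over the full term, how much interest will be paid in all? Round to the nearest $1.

$31,300

At 5.20% the monthly rate is 0.0043333, so the payment is 110,000 × 0.0043333 / (1 − 1.0043333^−120) = $1,177.50.
Total paid = 120 × $1,177.50 = $141,300.00; interest = $141,300.00 − $110,000 = $31,300.00.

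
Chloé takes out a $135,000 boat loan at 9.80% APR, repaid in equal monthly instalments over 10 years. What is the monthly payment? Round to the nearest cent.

$1,769.12

At 9.80% the monthly rate is 0.0081667, so the payment is 135,000 × 0.0081667 / (1 − 1.0081667^−120) = $1,769.12.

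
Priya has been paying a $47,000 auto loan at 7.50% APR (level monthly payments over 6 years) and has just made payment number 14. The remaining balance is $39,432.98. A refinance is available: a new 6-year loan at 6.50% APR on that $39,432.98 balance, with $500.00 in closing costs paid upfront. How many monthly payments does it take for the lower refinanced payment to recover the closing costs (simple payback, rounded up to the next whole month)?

4 months

Current payment = 47,000 × 7.5%/12 / (1 − (1+0.0062500)^−72) = $812.64.
Refinanced payment = 39,432.98 × 0.0054167 / (1 − (1+0.0054167)^−72) = $662.87.
Monthly savings = $812.64 − $662.87 = $149.77.
Break-even = $500.00 / $149.77 = 3.34 → 4 months.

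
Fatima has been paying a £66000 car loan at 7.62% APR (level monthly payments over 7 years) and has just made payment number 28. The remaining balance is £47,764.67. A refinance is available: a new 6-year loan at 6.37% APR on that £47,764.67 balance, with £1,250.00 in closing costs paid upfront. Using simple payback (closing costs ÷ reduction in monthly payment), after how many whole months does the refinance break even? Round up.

Current payment = 66,000 × 7.62%/12 / (1 − (1+0.0063500)^−84) = £1,016.24.
Refinanced payment = 47,764.67 × 0.0053083 / (1 − (1+0.0053083)^−72) = £799.97.
Monthly savings = £1,016.24 − £799.97 = £216.27.
Break-even = £1,250.00 / £216.27 = 5.78 → 6 months.

6 months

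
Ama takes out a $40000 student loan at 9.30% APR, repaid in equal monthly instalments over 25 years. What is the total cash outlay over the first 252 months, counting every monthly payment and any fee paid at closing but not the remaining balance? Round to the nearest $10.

Monthly rate = 9.3%/12 = 0.0077500; payment = 40,000 × 0.0077500 / (1 − (1+0.0077500)^−300) = $343.93.
Total outlay = 252 × $343.93 = $86,670.36.

$86,670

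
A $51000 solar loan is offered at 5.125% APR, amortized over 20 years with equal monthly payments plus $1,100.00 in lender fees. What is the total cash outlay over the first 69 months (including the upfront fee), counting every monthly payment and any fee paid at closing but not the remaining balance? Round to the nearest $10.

At 5.125% the monthly rate is 0.0042708, so the payment is 51,000 × 0.0042708 / (1 − 1.0042708^−240) = $340.11.
Total outlay = 69 × $340.11 + $1,100.00 = $24,567.59.

$24,570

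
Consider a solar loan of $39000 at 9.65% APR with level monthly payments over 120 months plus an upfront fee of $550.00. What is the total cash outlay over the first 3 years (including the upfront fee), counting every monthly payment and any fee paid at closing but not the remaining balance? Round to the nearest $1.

$18,833

Monthly rate = 9.65%/12 = 0.0080417; payment = 39,000 × 0.0080417 / (1 − (1+0.0080417)^−120) = $507.86.
Total outlay = 36 × $507.86 + $550.00 = $18,832.96.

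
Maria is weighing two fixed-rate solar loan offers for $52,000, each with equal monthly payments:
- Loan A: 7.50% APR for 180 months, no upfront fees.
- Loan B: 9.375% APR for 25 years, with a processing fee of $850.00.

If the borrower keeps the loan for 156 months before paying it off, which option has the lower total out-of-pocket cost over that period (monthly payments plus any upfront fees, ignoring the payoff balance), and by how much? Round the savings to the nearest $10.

Loan B by $4,180

Loan A: monthly rate = 7.5%/12 = 0.0062500; payment = 52,000 × 0.0062500 / (1 − (1+0.0062500)^−180) = $482.05.
Loan B: monthly rate = 9.375%/12 = 0.0078125; payment = 52,000 × 0.0078125 / (1 − (1+0.0078125)^−300) = $449.81.
Over 156 months: Loan A costs 156 × $482.05 = $75,199.80; Loan B costs 156 × $449.81 + $850.00 = $71,020.36.
Loan B is cheaper by $75,199.80 − $71,020.36 = $4,179.44.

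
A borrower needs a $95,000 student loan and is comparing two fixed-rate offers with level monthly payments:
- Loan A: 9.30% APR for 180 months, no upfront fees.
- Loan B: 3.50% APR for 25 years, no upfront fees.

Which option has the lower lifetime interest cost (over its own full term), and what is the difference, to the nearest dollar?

Loan A: monthly rate = 9.3%/12 = 0.0077500; payment = 95,000 × 0.0077500 / (1 − (1+0.0077500)^−180) = $980.58.
Total interest on Loan A = 180 × $980.58 − $95,000 = $81,504.40.
Loan B: at 3.50% the monthly rate is 0.0029167, so the payment is 95,000 × 0.0029167 / (1 − 1.0029167^−300) = $475.59.
Total interest on Loan B = 300 × $475.59 − $95,000 = $47,677.00.
Loan B is lower by $33,827.40.

Loan B by $33,827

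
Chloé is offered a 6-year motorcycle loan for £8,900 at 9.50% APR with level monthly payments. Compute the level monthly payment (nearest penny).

At 9.50% the monthly rate is 0.0079167, so the payment is 8,900 × 0.0079167 / (1 − 1.0079167^−72) = £162.64.

£162.64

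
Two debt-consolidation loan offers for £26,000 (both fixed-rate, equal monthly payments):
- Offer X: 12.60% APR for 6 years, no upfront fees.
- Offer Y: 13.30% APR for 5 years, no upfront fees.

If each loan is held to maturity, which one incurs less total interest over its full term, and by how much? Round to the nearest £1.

Offer X: monthly rate = 12.6%/12 = 0.0105000; payment = 26,000 × 0.0105000 / (1 − (1+0.0105000)^−72) = £516.45.
Total interest on Offer X = 72 × £516.45 − £26,000 = £11,184.40.
Offer Y: at 13.30% the monthly rate is 0.0110833, so the payment is 26,000 × 0.0110833 / (1 − 1.0110833^−60) = £595.58.
Total interest on Offer Y = 60 × £595.58 − £26,000 = £9,734.80.
Offer Y is lower by £1,449.60.

Offer Y by £1,450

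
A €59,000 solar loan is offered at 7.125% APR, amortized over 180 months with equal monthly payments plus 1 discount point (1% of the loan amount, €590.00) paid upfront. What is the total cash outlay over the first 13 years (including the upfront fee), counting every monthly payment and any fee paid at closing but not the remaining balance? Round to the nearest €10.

Monthly rate = 7.125%/12 = 0.0059375; payment = 59,000 × 0.0059375 / (1 − (1+0.0059375)^−180) = €534.44.
Total outlay = 156 × €534.44 + €590.00 = €83,962.64.

€83,960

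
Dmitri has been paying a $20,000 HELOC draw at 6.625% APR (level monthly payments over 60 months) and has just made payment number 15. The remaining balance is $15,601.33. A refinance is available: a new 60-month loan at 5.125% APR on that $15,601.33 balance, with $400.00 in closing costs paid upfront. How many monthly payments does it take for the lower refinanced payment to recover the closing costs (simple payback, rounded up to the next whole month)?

Current payment = 20,000 × 6.625%/12 / (1 − (1+0.0055208)^−60) = $392.50.
Refinanced payment = 15,601.33 × 0.0042708 / (1 − (1+0.0042708)^−60) = $295.31.
Monthly savings = $392.50 − $295.31 = $97.19.
Break-even = $400.00 / $97.19 = 4.12 → 5 months.

5 months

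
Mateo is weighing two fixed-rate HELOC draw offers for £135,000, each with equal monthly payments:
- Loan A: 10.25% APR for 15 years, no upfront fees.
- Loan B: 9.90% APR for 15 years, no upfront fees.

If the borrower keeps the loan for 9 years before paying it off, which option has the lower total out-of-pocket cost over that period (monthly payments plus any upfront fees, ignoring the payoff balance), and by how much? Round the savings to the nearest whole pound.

Loan B by £3,128

Loan A: monthly rate = 10.25%/12 = 0.0085417; payment = 135,000 × 0.0085417 / (1 − (1+0.0085417)^−180) = £1,471.43.
Loan B: monthly rate = 9.9%/12 = 0.0082500; payment = 135,000 × 0.0082500 / (1 − (1+0.0082500)^−180) = £1,442.47.
Over 108 months: Loan A costs 108 × £1,471.43 = £158,914.44; Loan B costs 108 × £1,442.47 = £155,786.76.
Loan B is cheaper by £158,914.44 − £155,786.76 = £3,127.68.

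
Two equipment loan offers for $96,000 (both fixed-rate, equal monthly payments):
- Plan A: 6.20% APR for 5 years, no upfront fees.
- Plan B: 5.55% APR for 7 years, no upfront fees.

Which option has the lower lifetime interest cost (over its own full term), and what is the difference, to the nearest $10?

Plan A: monthly rate = 6.2%/12 = 0.0051667; payment = 96,000 × 0.0051667 / (1 − (1+0.0051667)^−60) = $1,864.89.
Total interest on Plan A = 60 × $1,864.89 − $96,000 = $15,893.40.
Plan B: monthly rate = 5.55%/12 = 0.0046250; payment = 96,000 × 0.0046250 / (1 − (1+0.0046250)^−84) = $1,381.80.
Total interest on Plan B = 84 × $1,381.80 − $96,000 = $20,071.20.
Plan A is lower by $4,177.80.

Plan A by $4,180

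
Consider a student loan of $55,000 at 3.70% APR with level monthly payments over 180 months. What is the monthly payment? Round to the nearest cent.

$398.61

At 3.70% the monthly rate is 0.0030833, so the payment is 55,000 × 0.0030833 / (1 − 1.0030833^−180) = $398.61.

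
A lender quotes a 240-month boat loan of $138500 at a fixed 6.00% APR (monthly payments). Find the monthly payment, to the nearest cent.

$992.26

At 6.00% the monthly rate is 0.0050000, so the payment is 138,500 × 0.0050000 / (1 − 1.0050000^−240) = $992.26.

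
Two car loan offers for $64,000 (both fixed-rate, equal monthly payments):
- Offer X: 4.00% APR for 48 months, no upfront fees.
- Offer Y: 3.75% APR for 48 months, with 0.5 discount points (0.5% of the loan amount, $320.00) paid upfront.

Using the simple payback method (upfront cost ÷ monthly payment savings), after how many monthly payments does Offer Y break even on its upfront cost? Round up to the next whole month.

45 months

Offer X: at 4.00% the monthly rate is 0.0033333, so the payment is 64,000 × 0.0033333 / (1 − 1.0033333^−48) = $1,445.06.
Offer Y: monthly rate = 3.75%/12 = 0.0031250; payment = 64,000 × 0.0031250 / (1 − (1+0.0031250)^−48) = $1,437.91.
Monthly savings = $1,445.06 − $1,437.91 = $7.15.
Break-even = $320.00 / $7.15 = 44.76 → 45 months.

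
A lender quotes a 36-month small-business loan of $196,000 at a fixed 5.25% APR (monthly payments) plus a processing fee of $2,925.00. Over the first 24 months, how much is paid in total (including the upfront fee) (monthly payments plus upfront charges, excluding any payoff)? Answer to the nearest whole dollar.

At 5.25% the monthly rate is 0.0043750, so the payment is 196,000 × 0.0043750 / (1 − 1.0043750^−36) = $5,896.32.
Total outlay = 24 × $5,896.32 + $2,925.00 = $144,436.68.

$144,437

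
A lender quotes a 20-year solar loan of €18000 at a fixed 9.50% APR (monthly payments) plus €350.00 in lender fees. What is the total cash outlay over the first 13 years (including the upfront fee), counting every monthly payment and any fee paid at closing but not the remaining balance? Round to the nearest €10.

At 9.50% the monthly rate is 0.0079167, so the payment is 18,000 × 0.0079167 / (1 − 1.0079167^−240) = €167.78.
Total outlay = 156 × €167.78 + €350.00 = €26,523.68.

€26,520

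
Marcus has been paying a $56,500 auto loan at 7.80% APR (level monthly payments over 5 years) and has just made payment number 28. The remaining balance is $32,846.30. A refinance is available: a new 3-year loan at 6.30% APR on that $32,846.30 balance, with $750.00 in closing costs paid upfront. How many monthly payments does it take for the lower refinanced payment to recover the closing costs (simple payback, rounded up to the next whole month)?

6 months

Current payment = 56,500 × 7.8%/12 / (1 − (1+0.0065000)^−60) = $1,140.22.
Refinanced payment = 32,846.30 × 0.0052500 / (1 − (1+0.0052500)^−36) = $1,003.72.
Monthly savings = $1,140.22 − $1,003.72 = $136.50.
Break-even = $750.00 / $136.50 = 5.49 → 6 months.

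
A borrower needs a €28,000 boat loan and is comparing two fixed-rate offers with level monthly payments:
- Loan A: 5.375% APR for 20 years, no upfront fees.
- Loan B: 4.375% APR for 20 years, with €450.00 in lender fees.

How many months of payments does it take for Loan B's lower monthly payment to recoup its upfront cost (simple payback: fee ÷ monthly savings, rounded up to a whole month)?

30 months

Loan A: at 5.375% the monthly rate is 0.0044792, so the payment is 28,000 × 0.0044792 / (1 − 1.0044792^−240) = €190.64.
Loan B: monthly rate = 4.375%/12 = 0.0036458; payment = 28,000 × 0.0036458 / (1 − (1+0.0036458)^−240) = €175.26.
Monthly savings = €190.64 − €175.26 = €15.38.
Break-even = €450.00 / €15.38 = 29.26 → 30 months.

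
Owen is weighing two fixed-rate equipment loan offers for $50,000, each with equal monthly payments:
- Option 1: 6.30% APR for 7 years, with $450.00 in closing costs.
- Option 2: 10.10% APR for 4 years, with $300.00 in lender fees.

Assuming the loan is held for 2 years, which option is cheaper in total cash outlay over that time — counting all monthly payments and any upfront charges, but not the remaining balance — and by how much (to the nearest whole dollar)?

Option 1: monthly rate = 6.3%/12 = 0.0052500; payment = 50,000 × 0.0052500 / (1 − (1+0.0052500)^−84) = $737.64.
Option 2: monthly rate = 10.1%/12 = 0.0084167; payment = 50,000 × 0.0084167 / (1 − (1+0.0084167)^−48) = $1,270.53.
Over 24 months: Option 1 costs 24 × $737.64 + $450.00 = $18,153.36; Option 2 costs 24 × $1,270.53 + $300.00 = $30,792.72.
Option 1 is cheaper by $30,792.72 − $18,153.36 = $12,639.36.

Option 1 by $12,639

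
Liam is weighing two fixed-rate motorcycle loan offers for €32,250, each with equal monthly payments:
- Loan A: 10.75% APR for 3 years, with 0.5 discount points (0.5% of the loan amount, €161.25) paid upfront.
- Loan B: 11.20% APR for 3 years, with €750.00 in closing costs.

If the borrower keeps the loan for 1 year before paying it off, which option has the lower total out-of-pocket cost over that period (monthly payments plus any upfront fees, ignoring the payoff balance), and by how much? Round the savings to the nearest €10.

Loan A by €670

Loan A: at 10.75% the monthly rate is 0.0089583, so the payment is 32,250 × 0.0089583 / (1 − 1.0089583^−36) = €1,052.01.
Loan B: at 11.20% the monthly rate is 0.0093333, so the payment is 32,250 × 0.0093333 / (1 − 1.0093333^−36) = €1,058.88.
Over 12 months: Loan A costs 12 × €1,052.01 + €161.25 = €12,785.37; Loan B costs 12 × €1,058.88 + €750.00 = €13,456.56.
Loan A is cheaper by €13,456.56 − €12,785.37 = €671.19.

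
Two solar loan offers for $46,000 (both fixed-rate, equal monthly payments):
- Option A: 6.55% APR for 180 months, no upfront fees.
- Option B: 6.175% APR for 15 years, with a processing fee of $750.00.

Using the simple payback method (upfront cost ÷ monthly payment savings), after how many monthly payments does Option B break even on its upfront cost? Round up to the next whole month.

Option A: monthly rate = 6.55%/12 = 0.0054583; payment = 46,000 × 0.0054583 / (1 − (1+0.0054583)^−180) = $401.97.
Option B: at 6.175% the monthly rate is 0.0051458, so the payment is 46,000 × 0.0051458 / (1 − 1.0051458^−180) = $392.54.
Monthly savings = $401.97 − $392.54 = $9.43.
Break-even = $750.00 / $9.43 = 79.53 → 80 months.

80 months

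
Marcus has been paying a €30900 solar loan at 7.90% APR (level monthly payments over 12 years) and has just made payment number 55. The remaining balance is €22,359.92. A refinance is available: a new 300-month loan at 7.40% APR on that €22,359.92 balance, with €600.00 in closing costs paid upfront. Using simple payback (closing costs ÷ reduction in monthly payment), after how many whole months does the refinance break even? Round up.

4 months

Current payment = 30,900 × 7.9%/12 / (1 − (1+0.0065833)^−144) = €332.79.
Refinanced payment = 22,359.92 × 0.0061667 / (1 − (1+0.0061667)^−300) = €163.79.
Monthly savings = €332.79 − €163.79 = €169.00.
Break-even = €600.00 / €169.00 = 3.55 → 4 months.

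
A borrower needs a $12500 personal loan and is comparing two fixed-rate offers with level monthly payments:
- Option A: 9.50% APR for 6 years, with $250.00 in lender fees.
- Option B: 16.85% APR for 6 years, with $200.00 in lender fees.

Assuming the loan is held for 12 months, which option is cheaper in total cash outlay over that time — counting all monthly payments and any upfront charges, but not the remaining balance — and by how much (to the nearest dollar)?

Option A: at 9.50% the monthly rate is 0.0079167, so the payment is 12,500 × 0.0079167 / (1 − 1.0079167^−72) = $228.43.
Option B: at 16.85% the monthly rate is 0.0140417, so the payment is 12,500 × 0.0140417 / (1 − 1.0140417^−72) = $277.03.
Over 12 months: Option A costs 12 × $228.43 + $250.00 = $2,991.16; Option B costs 12 × $277.03 + $200.00 = $3,524.36.
Option A is cheaper by $3,524.36 − $2,991.16 = $533.20.

Option A by $533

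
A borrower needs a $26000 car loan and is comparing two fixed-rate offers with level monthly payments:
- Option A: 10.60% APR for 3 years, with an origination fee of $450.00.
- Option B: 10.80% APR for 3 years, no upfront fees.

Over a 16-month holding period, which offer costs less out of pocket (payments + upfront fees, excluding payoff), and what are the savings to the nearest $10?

Option B by $410

Option A: monthly rate = 10.6%/12 = 0.0088333; payment = 26,000 × 0.0088333 / (1 − (1+0.0088333)^−36) = $846.29.
Option B: monthly rate = 10.8%/12 = 0.0090000; payment = 26,000 × 0.0090000 / (1 − (1+0.0090000)^−36) = $848.75.
Over 16 months: Option A costs 16 × $846.29 + $450.00 = $13,990.64; Option B costs 16 × $848.75 = $13,580.00.
Option B is cheaper by $13,990.64 − $13,580.00 = $410.64.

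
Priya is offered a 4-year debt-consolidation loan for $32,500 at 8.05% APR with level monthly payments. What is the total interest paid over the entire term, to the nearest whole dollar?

$5,621

At 8.05% the monthly rate is 0.0067083, so the payment is 32,500 × 0.0067083 / (1 − 1.0067083^−48) = $794.18.
Total paid = 48 × $794.18 = $38,120.64; interest = $38,120.64 − $32,500 = $5,620.64.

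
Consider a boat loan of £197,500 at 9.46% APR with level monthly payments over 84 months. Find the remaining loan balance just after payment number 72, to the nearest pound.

£36,775

With monthly rate i = 9.46%/12 = 0.0078833, the balance after k of n payments is P · [(1+i)^n − (1+i)^k] / [(1+i)^n − 1].
(1+0.0078833)^84 = 1.93402527 and (1+0.0078833)^72 = 1.76010664, so the balance is 197,500 × (1.93402527 − 1.76010664) / (1.93402527 − 1) = £36,775.16.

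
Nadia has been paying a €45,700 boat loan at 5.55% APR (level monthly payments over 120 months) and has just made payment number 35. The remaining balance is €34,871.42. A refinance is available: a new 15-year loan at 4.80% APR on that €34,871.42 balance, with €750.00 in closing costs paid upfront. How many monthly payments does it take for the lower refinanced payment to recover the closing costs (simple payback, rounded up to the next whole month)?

Current payment = 45,700 × 5.55%/12 / (1 − (1+0.0046250)^−120) = €497.10.
Refinanced payment = 34,871.42 × 0.0040000 / (1 − (1+0.0040000)^−180) = €272.14.
Monthly savings = €497.10 − €272.14 = €224.96.
Break-even = €750.00 / €224.96 = 3.33 → 4 months.

4 months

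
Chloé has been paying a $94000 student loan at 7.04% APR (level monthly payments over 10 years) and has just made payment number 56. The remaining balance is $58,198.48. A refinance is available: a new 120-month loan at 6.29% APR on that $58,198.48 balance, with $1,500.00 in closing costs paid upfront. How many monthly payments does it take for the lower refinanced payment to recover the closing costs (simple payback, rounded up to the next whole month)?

Current payment = 94,000 × 7.04%/12 / (1 − (1+0.0058667)^−120) = $1,093.36.
Refinanced payment = 58,198.48 × 0.0052417 / (1 − (1+0.0052417)^−120) = $654.63.
Monthly savings = $1,093.36 − $654.63 = $438.73.
Break-even = $1,500.00 / $438.73 = 3.42 → 4 months.

4 months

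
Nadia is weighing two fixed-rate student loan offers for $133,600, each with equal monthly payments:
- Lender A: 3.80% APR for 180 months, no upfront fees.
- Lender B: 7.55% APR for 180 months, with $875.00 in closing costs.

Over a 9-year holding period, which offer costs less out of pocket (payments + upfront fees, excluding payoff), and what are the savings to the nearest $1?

Lender A: monthly rate = 3.8%/12 = 0.0031667; payment = 133,600 × 0.0031667 / (1 − (1+0.0031667)^−180) = $974.89.
Lender B: at 7.55% the monthly rate is 0.0062917, so the payment is 133,600 × 0.0062917 / (1 − 1.0062917^−180) = $1,242.29.
Over 108 months: Lender A costs 108 × $974.89 = $105,288.12; Lender B costs 108 × $1,242.29 + $875.00 = $135,042.32.
Lender A is cheaper by $135,042.32 − $105,288.12 = $29,754.20.

Lender A by $29,754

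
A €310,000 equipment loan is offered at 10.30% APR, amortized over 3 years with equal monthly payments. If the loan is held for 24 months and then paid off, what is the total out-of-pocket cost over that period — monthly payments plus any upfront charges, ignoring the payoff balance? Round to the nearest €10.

€241,120

At 10.30% the monthly rate is 0.0085833, so the payment is 310,000 × 0.0085833 / (1 − 1.0085833^−36) = €10,046.55.
Total outlay = 24 × €10,046.55 = €241,117.20.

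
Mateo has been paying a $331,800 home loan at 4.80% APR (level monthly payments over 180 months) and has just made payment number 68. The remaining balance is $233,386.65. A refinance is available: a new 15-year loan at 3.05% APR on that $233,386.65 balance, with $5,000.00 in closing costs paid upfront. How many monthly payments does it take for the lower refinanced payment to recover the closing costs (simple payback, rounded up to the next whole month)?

6 months

Current payment = 331,800 × 4.8%/12 / (1 − (1+0.0040000)^−180) = $2,589.42.
Refinanced payment = 233,386.65 × 0.0025417 / (1 − (1+0.0025417)^−180) = $1,617.34.
Monthly savings = $2,589.42 − $1,617.34 = $972.08.
Break-even = $5,000.00 / $972.08 = 5.14 → 6 months.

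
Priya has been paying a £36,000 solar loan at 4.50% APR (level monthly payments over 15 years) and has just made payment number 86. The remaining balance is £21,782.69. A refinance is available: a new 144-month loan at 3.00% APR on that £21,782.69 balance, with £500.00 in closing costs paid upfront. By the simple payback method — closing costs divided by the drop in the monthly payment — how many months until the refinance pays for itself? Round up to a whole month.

6 months

Current payment = 36,000 × 4.5%/12 / (1 − (1+0.0037500)^−180) = £275.40.
Refinanced payment = 21,782.69 × 0.0025000 / (1 − (1+0.0025000)^−144) = £180.31.
Monthly savings = £275.40 − £180.31 = £95.09.
Break-even = £500.00 / £95.09 = 5.26 → 6 months.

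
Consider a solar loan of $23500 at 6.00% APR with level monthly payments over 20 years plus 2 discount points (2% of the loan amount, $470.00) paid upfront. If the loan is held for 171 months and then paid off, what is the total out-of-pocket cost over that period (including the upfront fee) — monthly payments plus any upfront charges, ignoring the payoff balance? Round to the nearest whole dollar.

$29,260

At 6.00% the monthly rate is 0.0050000, so the payment is 23,500 × 0.0050000 / (1 − 1.0050000^−240) = $168.36.
Total outlay = 171 × $168.36 + $470.00 = $29,259.56.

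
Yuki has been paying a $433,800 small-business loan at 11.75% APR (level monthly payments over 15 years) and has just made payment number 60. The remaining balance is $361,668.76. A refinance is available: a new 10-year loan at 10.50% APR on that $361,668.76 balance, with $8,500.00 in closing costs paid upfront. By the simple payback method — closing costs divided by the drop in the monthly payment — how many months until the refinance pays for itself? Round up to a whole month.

Current payment = 433,800 × 11.75%/12 / (1 − (1+0.0097917)^−180) = $5,136.76.
Refinanced payment = 361,668.76 × 0.0087500 / (1 − (1+0.0087500)^−120) = $4,880.18.
Monthly savings = $5,136.76 − $4,880.18 = $256.58.
Break-even = $8,500.00 / $256.58 = 33.13 → 34 months.

34 months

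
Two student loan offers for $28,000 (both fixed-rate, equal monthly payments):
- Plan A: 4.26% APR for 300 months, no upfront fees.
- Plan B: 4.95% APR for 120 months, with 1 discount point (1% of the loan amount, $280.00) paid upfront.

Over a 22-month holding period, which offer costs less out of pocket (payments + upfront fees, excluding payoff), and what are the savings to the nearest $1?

Plan A: monthly rate = 4.26%/12 = 0.0035500; payment = 28,000 × 0.0035500 / (1 − (1+0.0035500)^−300) = $151.84.
Plan B: at 4.95% the monthly rate is 0.0041250, so the payment is 28,000 × 0.0041250 / (1 − 1.0041250^−120) = $296.30.
Over 22 months: Plan A costs 22 × $151.84 = $3,340.48; Plan B costs 22 × $296.30 + $280.00 = $6,798.60.
Plan A is cheaper by $6,798.60 − $3,340.48 = $3,458.12.

Plan A by $3,458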